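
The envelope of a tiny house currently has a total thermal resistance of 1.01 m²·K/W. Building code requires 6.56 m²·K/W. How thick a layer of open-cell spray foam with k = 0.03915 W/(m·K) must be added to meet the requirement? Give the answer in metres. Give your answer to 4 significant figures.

ΔR = 6.56 − 1.01 = 5.55 m²·K/W
L = ΔR × k = 5.55 × 0.03915 = 0.21728 m

0.2173 m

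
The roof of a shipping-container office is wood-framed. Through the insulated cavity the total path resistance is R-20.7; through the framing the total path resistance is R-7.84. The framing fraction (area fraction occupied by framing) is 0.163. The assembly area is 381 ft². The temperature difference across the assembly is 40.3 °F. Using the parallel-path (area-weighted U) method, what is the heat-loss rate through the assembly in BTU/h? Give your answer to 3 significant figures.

U_eff = 0.837/20.7 + 0.163/7.84 = 0.04043 + 0.02079 = 0.06123
R_eff = 1/U_eff = 16.33 ft²·°F·h/BTU
Q = 381 × 40.3 / 16.33 = 940.1 BTU/h

940 BTU/h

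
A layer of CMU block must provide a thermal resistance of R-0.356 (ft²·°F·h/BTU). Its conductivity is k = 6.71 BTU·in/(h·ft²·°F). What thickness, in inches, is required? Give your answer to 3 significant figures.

2.39 in

L = R × k = 0.356 × 6.71 = 2.389 in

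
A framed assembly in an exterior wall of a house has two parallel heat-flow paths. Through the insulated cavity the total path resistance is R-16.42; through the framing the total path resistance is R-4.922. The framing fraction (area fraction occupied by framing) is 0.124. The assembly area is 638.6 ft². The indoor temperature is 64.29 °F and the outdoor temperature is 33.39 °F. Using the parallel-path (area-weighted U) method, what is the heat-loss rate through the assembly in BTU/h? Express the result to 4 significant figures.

U_eff = 0.876/16.42 + 0.124/4.922 = 0.05335 + 0.025193 = 0.078543
R_eff = 1/U_eff = 12.732 ft²·°F·h/BTU
Q = 638.6 × (64.29 − 33.39) / 12.732 = 1549.9 BTU/h

1550 BTU/h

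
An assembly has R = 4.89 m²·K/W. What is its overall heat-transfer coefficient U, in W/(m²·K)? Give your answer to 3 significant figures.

0.204 W/(m²·K)

U = 1/R = 1/4.89 = 0.2045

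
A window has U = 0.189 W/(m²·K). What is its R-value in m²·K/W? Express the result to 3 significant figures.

R = 1/U = 1/0.189 = 5.291

5.29 m²·K/W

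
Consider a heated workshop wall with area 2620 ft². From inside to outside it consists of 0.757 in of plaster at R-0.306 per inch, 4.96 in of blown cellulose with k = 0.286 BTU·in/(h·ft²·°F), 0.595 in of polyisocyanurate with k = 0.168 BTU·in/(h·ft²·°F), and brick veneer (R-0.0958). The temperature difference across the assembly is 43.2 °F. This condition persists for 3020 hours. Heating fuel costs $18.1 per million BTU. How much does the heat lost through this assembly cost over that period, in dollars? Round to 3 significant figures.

292 dollars

0.757 × 0.306 = 0.2316
4.96/0.286 = 17.34
0.595/0.168 = 3.542
R_total = 0.2316 + 17.34 + 3.542 + 0.0958 = 21.21 ft²·°F·h/BTU
Q = 2620 × 43.2 / 21.21 = 5336 BTU/h
E = 5336 × 3020 = 16110000 BTU
Cost = 16110000/10⁶ × 18.1 = $291.7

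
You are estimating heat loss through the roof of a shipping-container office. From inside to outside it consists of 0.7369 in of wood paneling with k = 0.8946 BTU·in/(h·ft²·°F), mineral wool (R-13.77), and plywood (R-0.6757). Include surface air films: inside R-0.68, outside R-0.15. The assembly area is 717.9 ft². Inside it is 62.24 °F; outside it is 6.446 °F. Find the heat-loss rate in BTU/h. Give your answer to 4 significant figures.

2488 BTU/h

0.7369/0.8946 = 0.82372
R_total = 0.68 + 0.82372 + 13.77 + 0.6757 + 0.15 = 16.099 ft²·°F·h/BTU
Q = A·ΔT/R = 717.9 × (62.24 − 6.446) / 16.099 = 2487.9 BTU/h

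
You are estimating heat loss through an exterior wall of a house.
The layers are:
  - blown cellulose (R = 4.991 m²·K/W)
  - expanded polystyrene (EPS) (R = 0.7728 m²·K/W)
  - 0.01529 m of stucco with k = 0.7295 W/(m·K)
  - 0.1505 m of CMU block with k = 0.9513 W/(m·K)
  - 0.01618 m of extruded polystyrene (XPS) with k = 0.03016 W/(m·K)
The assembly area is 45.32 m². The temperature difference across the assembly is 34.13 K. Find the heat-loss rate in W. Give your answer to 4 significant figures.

0.01529/0.7295 = 0.02096
0.1505/0.9513 = 0.1582
0.01618/0.03016 = 0.53647
R_total = 4.991 + 0.7728 + 0.02096 + 0.1582 + 0.53647 = 6.4794 m²·K/W
Q = A·ΔT/R = 45.32 × 34.13 / 6.4794 = 238.72 W

238.7 W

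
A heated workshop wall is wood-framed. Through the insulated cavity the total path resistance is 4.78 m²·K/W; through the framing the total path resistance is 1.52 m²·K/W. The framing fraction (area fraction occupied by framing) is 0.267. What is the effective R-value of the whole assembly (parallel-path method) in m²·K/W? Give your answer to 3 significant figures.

U_eff = 0.733/4.78 + 0.267/1.52 = 0.1533 + 0.1757 = 0.329
R_eff = 1/U_eff = 3.039 m²·K/W

3.04 m²·K/W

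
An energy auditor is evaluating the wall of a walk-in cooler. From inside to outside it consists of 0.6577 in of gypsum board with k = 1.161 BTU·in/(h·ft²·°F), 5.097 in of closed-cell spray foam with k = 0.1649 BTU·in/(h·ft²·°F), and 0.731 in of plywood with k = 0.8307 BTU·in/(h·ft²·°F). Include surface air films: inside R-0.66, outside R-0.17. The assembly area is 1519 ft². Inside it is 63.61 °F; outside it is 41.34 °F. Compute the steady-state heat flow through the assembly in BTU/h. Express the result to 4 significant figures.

1019 BTU/h

0.6577/1.161 = 0.56649
5.097/0.1649 = 30.91
0.731/0.8307 = 0.87998
R_total = 0.66 + 0.56649 + 30.91 + 0.87998 + 0.17 = 33.186 ft²·°F·h/BTU
Q = A·ΔT/R = 1519 × (63.61 − 41.34) / 33.186 = 1019.3 BTU/h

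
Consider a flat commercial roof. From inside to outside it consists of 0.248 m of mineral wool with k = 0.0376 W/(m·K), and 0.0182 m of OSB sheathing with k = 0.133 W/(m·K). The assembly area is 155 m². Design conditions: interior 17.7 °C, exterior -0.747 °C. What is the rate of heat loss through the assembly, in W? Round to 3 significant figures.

425 W

0.248/0.0376 = 6.596
0.0182/0.133 = 0.1368
R_total = 6.596 + 0.1368 = 6.733 m²·K/W
Q = A·ΔT/R = 155 × (17.7 − (-0.747)) / 6.733 = 424.7 W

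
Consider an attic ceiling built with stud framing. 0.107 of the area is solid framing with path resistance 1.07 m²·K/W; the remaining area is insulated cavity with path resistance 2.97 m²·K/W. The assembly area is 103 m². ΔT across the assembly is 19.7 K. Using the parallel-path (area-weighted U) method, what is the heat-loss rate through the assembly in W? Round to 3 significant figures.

813 W

U_eff = 0.893/2.97 + 0.107/1.07 = 0.3007 + 0.1 = 0.4007
R_eff = 1/U_eff = 2.496 m²·K/W
Q = 103 × 19.7 / 2.496 = 813 W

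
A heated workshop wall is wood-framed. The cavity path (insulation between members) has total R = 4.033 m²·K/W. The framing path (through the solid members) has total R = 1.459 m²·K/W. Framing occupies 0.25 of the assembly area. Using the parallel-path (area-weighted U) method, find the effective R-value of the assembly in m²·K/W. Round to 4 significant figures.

U_eff = 0.75/4.033 + 0.25/1.459 = 0.18597 + 0.17135 = 0.35732
R_eff = 1/U_eff = 2.7986 m²·K/W

2.799 m²·K/W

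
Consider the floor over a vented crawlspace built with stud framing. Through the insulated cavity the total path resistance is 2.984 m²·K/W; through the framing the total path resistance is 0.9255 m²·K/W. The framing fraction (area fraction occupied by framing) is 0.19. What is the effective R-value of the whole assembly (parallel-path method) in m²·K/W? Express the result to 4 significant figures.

2.098 m²·K/W

U_eff = 0.81/2.984 + 0.19/0.9255 = 0.27145 + 0.20529 = 0.47674
R_eff = 1/U_eff = 2.0976 m²·K/W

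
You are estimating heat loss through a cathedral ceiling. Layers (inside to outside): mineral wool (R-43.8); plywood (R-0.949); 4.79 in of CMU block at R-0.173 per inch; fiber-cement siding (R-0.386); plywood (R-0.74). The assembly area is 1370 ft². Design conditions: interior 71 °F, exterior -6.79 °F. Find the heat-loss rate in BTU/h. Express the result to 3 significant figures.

4.79 × 0.173 = 0.8287
R_total = 43.8 + 0.949 + 0.8287 + 0.386 + 0.74 = 46.7 ft²·°F·h/BTU
Q = A·ΔT/R = 1370 × (71 − (-6.79)) / 46.7 = 2282 BTU/h

2280 BTU/h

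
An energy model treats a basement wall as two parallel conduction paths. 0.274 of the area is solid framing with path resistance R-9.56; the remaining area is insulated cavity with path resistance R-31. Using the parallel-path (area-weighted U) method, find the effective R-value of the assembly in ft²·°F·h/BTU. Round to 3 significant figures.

U_eff = 0.726/31 + 0.274/9.56 = 0.02342 + 0.02866 = 0.05208
R_eff = 1/U_eff = 19.2 ft²·°F·h/BTU

19.2 ft²·°F·h/BTU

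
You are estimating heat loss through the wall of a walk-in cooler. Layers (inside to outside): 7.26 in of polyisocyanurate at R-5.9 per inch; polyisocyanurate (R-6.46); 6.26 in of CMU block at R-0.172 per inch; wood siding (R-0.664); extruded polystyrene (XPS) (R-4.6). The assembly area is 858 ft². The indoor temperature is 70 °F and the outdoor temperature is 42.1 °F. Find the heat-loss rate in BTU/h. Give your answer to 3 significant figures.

7.26 × 5.9 = 42.83
6.26 × 0.172 = 1.077
R_total = 42.83 + 6.46 + 1.077 + 0.664 + 4.6 = 55.63 ft²·°F·h/BTU
Q = A·ΔT/R = 858 × (70 − 42.1) / 55.63 = 430.3 BTU/h

430 BTU/h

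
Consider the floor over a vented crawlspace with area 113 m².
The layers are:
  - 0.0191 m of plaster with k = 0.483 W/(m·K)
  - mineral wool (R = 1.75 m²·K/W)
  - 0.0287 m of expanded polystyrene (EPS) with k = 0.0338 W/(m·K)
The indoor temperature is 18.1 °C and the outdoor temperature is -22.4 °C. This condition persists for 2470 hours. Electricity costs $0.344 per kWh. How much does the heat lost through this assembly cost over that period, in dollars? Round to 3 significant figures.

1470 dollars

0.0191/0.483 = 0.03954
0.0287/0.0338 = 0.8491
R_total = 0.03954 + 1.75 + 0.8491 = 2.639 m²·K/W
Q = 113 × (18.1 − (-22.4)) / 2.639 = 1734 W
E = 1734 W × 2470 h / 1000 = 4284 kWh
Cost = 4284 × 0.344 = $1474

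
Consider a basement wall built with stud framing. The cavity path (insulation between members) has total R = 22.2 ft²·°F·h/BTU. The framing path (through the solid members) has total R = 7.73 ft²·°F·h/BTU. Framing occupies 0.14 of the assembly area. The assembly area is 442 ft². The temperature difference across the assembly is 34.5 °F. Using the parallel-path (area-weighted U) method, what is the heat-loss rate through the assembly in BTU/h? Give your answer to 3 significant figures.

U_eff = 0.86/22.2 + 0.14/7.73 = 0.03874 + 0.01811 = 0.05685
R_eff = 1/U_eff = 17.59 ft²·°F·h/BTU
Q = 442 × 34.5 / 17.59 = 866.9 BTU/h

867 BTU/h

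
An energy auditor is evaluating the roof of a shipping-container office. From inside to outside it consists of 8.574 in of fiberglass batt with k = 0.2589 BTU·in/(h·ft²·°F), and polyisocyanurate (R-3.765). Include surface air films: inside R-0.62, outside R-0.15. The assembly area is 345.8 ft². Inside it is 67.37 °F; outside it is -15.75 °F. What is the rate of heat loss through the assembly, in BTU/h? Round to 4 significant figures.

763.4 BTU/h

8.574/0.2589 = 33.117
R_total = 0.62 + 33.117 + 3.765 + 0.15 = 37.652 ft²·°F·h/BTU
Q = A·ΔT/R = 345.8 × (67.37 − (-15.75)) / 37.652 = 763.38 BTU/h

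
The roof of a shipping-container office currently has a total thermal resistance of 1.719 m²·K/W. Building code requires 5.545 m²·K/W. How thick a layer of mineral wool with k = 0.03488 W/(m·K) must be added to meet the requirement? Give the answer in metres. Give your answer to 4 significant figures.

ΔR = 5.545 − 1.719 = 3.826 m²·K/W
L = ΔR × k = 3.826 × 0.03488 = 0.13345 m

0.1335 m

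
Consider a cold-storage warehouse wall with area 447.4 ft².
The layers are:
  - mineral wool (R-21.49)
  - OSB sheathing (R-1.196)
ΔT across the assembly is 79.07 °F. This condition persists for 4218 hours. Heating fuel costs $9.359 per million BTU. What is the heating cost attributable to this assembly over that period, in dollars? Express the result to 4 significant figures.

61.56 dollars

R_total = 21.49 + 1.196 = 22.686 ft²·°F·h/BTU
Q = 447.4 × 79.07 / 22.686 = 1559.4 BTU/h
E = 1559.4 × 4218 = 6577400 BTU
Cost = 6577400/10⁶ × 9.359 = $61.558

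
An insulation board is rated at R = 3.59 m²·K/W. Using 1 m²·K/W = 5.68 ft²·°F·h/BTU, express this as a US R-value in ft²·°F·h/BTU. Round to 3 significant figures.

R_US = 3.59 × 5.68 = 20.39

20.4 ft²·°F·h/BTU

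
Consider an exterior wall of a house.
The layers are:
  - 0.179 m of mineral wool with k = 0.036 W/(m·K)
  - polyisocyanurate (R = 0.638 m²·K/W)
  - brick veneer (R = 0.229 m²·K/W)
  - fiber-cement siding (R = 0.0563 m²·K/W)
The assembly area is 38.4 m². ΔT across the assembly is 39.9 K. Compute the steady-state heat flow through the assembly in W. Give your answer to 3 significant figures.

0.179/0.036 = 4.972
R_total = 4.972 + 0.638 + 0.229 + 0.0563 = 5.896 m²·K/W
Q = A·ΔT/R = 38.4 × 39.9 / 5.896 = 259.9 W

260 W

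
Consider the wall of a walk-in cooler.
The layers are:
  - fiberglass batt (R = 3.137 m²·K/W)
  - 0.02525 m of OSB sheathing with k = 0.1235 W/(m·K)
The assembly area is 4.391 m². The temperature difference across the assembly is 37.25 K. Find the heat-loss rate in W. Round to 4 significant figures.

0.02525/0.1235 = 0.20445
R_total = 3.137 + 0.20445 = 3.3415 m²·K/W
Q = A·ΔT/R = 4.391 × 37.25 / 3.3415 = 48.95 W

48.95 W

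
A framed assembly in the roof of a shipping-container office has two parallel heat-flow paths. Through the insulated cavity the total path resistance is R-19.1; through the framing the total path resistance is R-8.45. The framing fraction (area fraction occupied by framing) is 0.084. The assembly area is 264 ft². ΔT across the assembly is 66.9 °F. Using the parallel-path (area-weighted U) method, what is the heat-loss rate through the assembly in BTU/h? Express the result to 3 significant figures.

1020 BTU/h

U_eff = 0.916/19.1 + 0.084/8.45 = 0.04796 + 0.009941 = 0.0579
R_eff = 1/U_eff = 17.27 ft²·°F·h/BTU
Q = 264 × 66.9 / 17.27 = 1023 BTU/h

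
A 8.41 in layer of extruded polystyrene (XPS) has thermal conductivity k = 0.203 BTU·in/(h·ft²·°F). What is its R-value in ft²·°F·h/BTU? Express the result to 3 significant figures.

41.4 ft²·°F·h/BTU

R = L/k = 8.41/0.203 = 41.43 ft²·°F·h/BTU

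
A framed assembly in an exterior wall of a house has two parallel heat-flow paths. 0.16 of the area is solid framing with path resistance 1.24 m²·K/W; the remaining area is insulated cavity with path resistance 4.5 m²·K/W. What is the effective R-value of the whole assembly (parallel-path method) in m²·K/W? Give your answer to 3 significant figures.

U_eff = 0.84/4.5 + 0.16/1.24 = 0.1867 + 0.129 = 0.3157
R_eff = 1/U_eff = 3.168 m²·K/W

3.17 m²·K/W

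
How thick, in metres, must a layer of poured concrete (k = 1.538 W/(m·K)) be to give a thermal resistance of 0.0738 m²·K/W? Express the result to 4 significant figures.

L = R·k = 0.0738 × 1.538 = 0.1135 m

0.1135 m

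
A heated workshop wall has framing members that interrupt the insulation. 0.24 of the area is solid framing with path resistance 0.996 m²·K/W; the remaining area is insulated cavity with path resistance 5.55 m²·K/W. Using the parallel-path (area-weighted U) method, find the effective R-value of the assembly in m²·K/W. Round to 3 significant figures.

2.65 m²·K/W

U_eff = 0.76/5.55 + 0.24/0.996 = 0.1369 + 0.241 = 0.3779
R_eff = 1/U_eff = 2.646 m²·K/W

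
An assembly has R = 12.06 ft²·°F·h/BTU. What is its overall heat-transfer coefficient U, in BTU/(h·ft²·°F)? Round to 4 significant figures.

0.08292 BTU/(h·ft²·°F)

U = 1/R = 1/12.06 = 0.082919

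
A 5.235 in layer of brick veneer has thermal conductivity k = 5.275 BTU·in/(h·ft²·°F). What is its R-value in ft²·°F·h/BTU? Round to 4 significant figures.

R = L/k = 5.235/5.275 = 0.99242 ft²·°F·h/BTU

0.9924 ft²·°F·h/BTU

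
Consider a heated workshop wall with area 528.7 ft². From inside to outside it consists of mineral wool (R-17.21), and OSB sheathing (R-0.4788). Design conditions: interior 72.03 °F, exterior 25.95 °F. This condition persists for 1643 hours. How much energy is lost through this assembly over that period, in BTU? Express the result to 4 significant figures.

2263000 BTU

R_total = 17.21 + 0.4788 = 17.689 ft²·°F·h/BTU
Q = 528.7 × (72.03 − 25.95) / 17.689 = 1377.3 BTU/h
E = 1377.3 × 1643 = 2262900 BTU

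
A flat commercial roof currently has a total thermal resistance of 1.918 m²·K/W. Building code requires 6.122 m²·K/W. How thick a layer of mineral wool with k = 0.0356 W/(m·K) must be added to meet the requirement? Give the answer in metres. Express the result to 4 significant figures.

0.1497 m

ΔR = 6.122 − 1.918 = 4.204 m²·K/W
L = ΔR × k = 4.204 × 0.0356 = 0.14966 m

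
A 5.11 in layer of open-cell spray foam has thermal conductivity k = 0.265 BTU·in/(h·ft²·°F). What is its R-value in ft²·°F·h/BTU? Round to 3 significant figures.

19.3 ft²·°F·h/BTU

R = L/k = 5.11/0.265 = 19.28 ft²·°F·h/BTU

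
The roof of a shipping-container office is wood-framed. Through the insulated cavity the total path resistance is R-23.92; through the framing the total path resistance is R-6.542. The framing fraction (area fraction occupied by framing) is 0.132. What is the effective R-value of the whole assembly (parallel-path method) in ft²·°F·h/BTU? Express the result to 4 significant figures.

17.71 ft²·°F·h/BTU

U_eff = 0.868/23.92 + 0.132/6.542 = 0.036288 + 0.020177 = 0.056465
R_eff = 1/U_eff = 17.71 ft²·°F·h/BTU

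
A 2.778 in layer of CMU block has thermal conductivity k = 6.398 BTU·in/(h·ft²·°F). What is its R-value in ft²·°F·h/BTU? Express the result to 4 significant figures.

0.4342 ft²·°F·h/BTU

R = L/k = 2.778/6.398 = 0.4342 ft²·°F·h/BTU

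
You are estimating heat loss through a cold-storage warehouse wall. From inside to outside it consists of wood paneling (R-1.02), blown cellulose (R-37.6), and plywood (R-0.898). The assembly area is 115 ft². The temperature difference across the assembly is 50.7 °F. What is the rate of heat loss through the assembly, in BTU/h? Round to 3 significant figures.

R_total = 1.02 + 37.6 + 0.898 = 39.52 ft²·°F·h/BTU
Q = A·ΔT/R = 115 × 50.7 / 39.52 = 147.5 BTU/h

148 BTU/h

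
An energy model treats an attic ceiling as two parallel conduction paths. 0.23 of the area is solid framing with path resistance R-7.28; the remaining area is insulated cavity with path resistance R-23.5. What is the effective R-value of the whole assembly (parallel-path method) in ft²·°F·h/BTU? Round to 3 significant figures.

15.5 ft²·°F·h/BTU

U_eff = 0.77/23.5 + 0.23/7.28 = 0.03277 + 0.03159 = 0.06436
R_eff = 1/U_eff = 15.54 ft²·°F·h/BTU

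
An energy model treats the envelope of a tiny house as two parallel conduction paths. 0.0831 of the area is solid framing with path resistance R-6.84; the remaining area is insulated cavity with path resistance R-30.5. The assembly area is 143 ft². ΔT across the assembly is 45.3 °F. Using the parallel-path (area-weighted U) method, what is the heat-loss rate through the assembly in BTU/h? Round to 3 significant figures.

273 BTU/h

U_eff = 0.9169/30.5 + 0.0831/6.84 = 0.03006 + 0.01215 = 0.04221
R_eff = 1/U_eff = 23.69 ft²·°F·h/BTU
Q = 143 × 45.3 / 23.69 = 273.4 BTU/h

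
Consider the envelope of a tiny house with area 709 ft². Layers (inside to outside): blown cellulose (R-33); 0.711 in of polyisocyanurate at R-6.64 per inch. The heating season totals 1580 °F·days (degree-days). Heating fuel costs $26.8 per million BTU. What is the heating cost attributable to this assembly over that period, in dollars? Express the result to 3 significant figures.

19.1 dollars

0.711 × 6.64 = 4.721
R_total = 33 + 4.721 = 37.72 ft²·°F·h/BTU
E = A × HDD × 24 / R = 709 × 1580 × 24 / 37.72 = 712700 BTU
Cost = 712700/10⁶ × 26.8 = $19.1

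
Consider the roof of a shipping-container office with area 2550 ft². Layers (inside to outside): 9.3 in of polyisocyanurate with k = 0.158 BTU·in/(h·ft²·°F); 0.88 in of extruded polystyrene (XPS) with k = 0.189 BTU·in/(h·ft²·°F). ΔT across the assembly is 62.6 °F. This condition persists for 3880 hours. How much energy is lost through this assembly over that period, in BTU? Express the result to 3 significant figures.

9.3/0.158 = 58.86
0.88/0.189 = 4.656
R_total = 58.86 + 4.656 = 63.52 ft²·°F·h/BTU
Q = 2550 × 62.6 / 63.52 = 2513 BTU/h
E = 2513 × 3880 = 9751000 BTU

9750000 BTU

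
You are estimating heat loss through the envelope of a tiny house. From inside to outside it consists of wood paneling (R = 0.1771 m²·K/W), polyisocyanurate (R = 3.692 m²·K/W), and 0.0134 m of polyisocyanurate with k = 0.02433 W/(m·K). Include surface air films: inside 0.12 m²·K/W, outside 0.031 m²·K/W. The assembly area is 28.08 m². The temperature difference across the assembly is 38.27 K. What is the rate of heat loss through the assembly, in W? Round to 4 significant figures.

235.1 W

0.0134/0.02433 = 0.55076
R_total = 0.12 + 0.1771 + 3.692 + 0.55076 + 0.031 = 4.5709 m²·K/W
Q = A·ΔT/R = 28.08 × 38.27 / 4.5709 = 235.1 W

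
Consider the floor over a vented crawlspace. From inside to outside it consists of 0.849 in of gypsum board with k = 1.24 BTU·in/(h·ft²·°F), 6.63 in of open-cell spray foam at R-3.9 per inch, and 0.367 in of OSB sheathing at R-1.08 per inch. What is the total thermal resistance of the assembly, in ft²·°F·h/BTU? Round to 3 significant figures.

26.9 ft²·°F·h/BTU

0.849/1.24 = 0.6847
6.63 × 3.9 = 25.86
0.367 × 1.08 = 0.3964
R_total = 0.6847 + 25.86 + 0.3964 = 26.94 ft²·°F·h/BTU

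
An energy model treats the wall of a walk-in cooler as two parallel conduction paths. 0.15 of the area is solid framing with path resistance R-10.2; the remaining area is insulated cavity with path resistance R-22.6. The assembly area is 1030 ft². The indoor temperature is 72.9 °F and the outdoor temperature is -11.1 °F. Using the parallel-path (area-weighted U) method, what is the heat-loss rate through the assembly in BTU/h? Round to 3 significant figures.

U_eff = 0.85/22.6 + 0.15/10.2 = 0.03761 + 0.01471 = 0.05232
R_eff = 1/U_eff = 19.11 ft²·°F·h/BTU
Q = 1030 × (72.9 − (-11.1)) / 19.11 = 4526 BTU/h

4530 BTU/h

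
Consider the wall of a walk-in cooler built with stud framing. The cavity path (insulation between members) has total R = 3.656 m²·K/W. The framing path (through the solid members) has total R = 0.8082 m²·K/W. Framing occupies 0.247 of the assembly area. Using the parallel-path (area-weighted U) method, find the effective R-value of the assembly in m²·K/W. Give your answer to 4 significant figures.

1.955 m²·K/W

U_eff = 0.753/3.656 + 0.247/0.8082 = 0.20596 + 0.30562 = 0.51158
R_eff = 1/U_eff = 1.9547 m²·K/W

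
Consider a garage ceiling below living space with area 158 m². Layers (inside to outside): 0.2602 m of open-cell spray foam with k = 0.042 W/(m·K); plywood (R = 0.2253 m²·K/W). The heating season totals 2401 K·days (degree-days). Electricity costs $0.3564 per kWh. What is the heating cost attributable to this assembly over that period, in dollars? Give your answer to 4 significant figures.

505.4 dollars

0.2602/0.042 = 6.1952
R_total = 6.1952 + 0.2253 = 6.4205 m²·K/W
E = A × HDD × 24 / R / 1000 = 158 × 2401 × 24 / 6.4205 / 1000 = 1418 kWh
Cost = 1418 × 0.3564 = $505.39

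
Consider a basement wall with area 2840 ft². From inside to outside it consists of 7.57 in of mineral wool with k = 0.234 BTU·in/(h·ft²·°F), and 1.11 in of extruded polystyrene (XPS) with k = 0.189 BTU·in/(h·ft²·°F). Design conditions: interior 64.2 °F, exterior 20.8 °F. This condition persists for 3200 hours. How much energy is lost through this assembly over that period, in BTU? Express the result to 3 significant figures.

10300000 BTU

7.57/0.234 = 32.35
1.11/0.189 = 5.873
R_total = 32.35 + 5.873 = 38.22 ft²·°F·h/BTU
Q = 2840 × (64.2 − 20.8) / 38.22 = 3225 BTU/h
E = 3225 × 3200 = 10320000 BTU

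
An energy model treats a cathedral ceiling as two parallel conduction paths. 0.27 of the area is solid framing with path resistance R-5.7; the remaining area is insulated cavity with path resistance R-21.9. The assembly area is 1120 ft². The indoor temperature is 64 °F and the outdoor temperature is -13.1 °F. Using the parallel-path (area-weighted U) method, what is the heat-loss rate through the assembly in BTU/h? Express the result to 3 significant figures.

6970 BTU/h

U_eff = 0.73/21.9 + 0.27/5.7 = 0.03333 + 0.04737 = 0.0807
R_eff = 1/U_eff = 12.39 ft²·°F·h/BTU
Q = 1120 × (64 − (-13.1)) / 12.39 = 6969 BTU/h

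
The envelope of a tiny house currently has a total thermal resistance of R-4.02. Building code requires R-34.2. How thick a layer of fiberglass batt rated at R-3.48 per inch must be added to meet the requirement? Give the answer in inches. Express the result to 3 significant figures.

8.67 in

ΔR = 34.2 − 4.02 = 30.18 ft²·°F·h/BTU
L = ΔR / (R/in) = 30.18/3.48 = 8.672 in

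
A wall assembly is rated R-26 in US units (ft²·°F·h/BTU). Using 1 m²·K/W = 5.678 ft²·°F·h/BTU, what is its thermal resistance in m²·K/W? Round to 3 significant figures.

R_SI = 26/5.678 = 4.579

4.58 m²·K/W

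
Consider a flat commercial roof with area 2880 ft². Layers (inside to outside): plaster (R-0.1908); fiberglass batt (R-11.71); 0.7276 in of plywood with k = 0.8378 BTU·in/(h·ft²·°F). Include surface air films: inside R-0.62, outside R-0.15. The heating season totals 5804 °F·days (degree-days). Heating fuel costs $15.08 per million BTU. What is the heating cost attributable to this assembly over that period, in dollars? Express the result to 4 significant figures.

0.7276/0.8378 = 0.86847
R_total = 0.62 + 0.1908 + 11.71 + 0.86847 + 0.15 = 13.539 ft²·°F·h/BTU
E = A × HDD × 24 / R = 2880 × 5804 × 24 / 13.539 = 29630000 BTU
Cost = 29630000/10⁶ × 15.08 = $446.82

446.8 dollars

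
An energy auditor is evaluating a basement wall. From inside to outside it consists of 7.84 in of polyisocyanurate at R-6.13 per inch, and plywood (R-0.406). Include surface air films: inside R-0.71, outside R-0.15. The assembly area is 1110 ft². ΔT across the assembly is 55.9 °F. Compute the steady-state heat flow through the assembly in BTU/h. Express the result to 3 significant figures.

7.84 × 6.13 = 48.06
R_total = 0.71 + 48.06 + 0.406 + 0.15 = 49.33 ft²·°F·h/BTU
Q = A·ΔT/R = 1110 × 55.9 / 49.33 = 1258 BTU/h

1260 BTU/h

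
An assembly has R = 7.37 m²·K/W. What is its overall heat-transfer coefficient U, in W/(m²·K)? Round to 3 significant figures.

0.136 W/(m²·K)

U = 1/R = 1/7.37 = 0.1357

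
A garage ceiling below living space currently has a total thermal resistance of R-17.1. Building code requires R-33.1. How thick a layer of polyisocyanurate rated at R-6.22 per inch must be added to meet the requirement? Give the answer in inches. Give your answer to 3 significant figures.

ΔR = 33.1 − 17.1 = 16 ft²·°F·h/BTU
L = ΔR / (R/in) = 16/6.22 = 2.572 in

2.57 in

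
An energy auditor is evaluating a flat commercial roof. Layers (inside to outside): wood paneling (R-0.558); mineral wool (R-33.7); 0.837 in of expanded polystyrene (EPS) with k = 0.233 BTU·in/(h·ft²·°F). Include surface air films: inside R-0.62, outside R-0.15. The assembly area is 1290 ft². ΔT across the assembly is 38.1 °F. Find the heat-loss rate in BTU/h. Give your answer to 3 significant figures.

0.837/0.233 = 3.592
R_total = 0.62 + 0.558 + 33.7 + 3.592 + 0.15 = 38.62 ft²·°F·h/BTU
Q = A·ΔT/R = 1290 × 38.1 / 38.62 = 1273 BTU/h

1270 BTU/h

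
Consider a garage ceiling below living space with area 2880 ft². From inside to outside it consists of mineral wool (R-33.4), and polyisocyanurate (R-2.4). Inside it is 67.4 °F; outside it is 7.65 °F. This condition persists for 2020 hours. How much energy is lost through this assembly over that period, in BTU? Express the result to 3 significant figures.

R_total = 33.4 + 2.4 = 35.8 ft²·°F·h/BTU
Q = 2880 × (67.4 − 7.65) / 35.8 = 4807 BTU/h
E = 4807 × 2020 = 9710000 BTU

9710000 BTU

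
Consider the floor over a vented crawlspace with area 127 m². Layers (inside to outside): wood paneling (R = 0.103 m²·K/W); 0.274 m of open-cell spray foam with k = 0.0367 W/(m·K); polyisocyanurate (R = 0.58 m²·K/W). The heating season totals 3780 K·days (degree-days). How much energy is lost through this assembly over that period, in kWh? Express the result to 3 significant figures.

0.274/0.0367 = 7.466
R_total = 0.103 + 7.466 + 0.58 = 8.149 m²·K/W
E = A × HDD × 24 / R / 1000 = 127 × 3780 × 24 / 8.149 / 1000 = 1414 kWh

1410 kWh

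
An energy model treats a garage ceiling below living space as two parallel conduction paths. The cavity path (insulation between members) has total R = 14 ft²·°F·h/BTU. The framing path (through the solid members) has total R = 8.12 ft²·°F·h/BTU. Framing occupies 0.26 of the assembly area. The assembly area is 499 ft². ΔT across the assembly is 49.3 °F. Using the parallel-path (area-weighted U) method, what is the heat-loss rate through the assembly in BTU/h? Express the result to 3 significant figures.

U_eff = 0.74/14 + 0.26/8.12 = 0.05286 + 0.03202 = 0.08488
R_eff = 1/U_eff = 11.78 ft²·°F·h/BTU
Q = 499 × 49.3 / 11.78 = 2088 BTU/h

2090 BTU/h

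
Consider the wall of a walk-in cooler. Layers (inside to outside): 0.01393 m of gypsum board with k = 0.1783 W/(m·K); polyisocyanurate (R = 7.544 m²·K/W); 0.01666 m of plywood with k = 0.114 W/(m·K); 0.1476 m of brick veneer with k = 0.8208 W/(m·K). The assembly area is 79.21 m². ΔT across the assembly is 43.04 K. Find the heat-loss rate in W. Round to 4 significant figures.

428.9 W

0.01393/0.1783 = 0.078127
0.01666/0.114 = 0.14614
0.1476/0.8208 = 0.17982
R_total = 0.078127 + 7.544 + 0.14614 + 0.17982 = 7.9481 m²·K/W
Q = A·ΔT/R = 79.21 × 43.04 / 7.9481 = 428.93 W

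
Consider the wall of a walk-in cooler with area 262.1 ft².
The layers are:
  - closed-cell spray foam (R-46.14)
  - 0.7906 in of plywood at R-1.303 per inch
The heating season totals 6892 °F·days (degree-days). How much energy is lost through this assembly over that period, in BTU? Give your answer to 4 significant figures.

919100 BTU

0.7906 × 1.303 = 1.0302
R_total = 46.14 + 1.0302 = 47.17 ft²·°F·h/BTU
E = A × HDD × 24 / R = 262.1 × 6892 × 24 / 47.17 = 919090 BTU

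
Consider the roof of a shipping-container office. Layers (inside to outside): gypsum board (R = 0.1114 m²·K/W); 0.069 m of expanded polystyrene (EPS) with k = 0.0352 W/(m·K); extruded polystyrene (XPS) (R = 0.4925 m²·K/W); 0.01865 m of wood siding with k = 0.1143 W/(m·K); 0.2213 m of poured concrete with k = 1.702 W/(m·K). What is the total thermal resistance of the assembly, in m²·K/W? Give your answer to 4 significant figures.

2.857 m²·K/W

0.069/0.0352 = 1.9602
0.01865/0.1143 = 0.16317
0.2213/1.702 = 0.13002
R_total = 0.1114 + 1.9602 + 0.4925 + 0.16317 + 0.13002 = 2.8573 m²·K/W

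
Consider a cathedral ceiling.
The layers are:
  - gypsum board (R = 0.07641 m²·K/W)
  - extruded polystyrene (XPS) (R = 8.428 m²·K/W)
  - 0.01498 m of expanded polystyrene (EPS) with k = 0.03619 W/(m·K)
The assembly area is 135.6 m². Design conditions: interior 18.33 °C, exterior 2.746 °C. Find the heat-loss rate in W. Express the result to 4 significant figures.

236.9 W

0.01498/0.03619 = 0.41393
R_total = 0.07641 + 8.428 + 0.41393 = 8.9183 m²·K/W
Q = A·ΔT/R = 135.6 × (18.33 − 2.746) / 8.9183 = 236.95 W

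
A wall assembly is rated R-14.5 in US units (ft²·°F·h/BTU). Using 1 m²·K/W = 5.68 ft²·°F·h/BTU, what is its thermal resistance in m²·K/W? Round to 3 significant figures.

R_SI = 14.5/5.68 = 2.553

2.55 m²·K/W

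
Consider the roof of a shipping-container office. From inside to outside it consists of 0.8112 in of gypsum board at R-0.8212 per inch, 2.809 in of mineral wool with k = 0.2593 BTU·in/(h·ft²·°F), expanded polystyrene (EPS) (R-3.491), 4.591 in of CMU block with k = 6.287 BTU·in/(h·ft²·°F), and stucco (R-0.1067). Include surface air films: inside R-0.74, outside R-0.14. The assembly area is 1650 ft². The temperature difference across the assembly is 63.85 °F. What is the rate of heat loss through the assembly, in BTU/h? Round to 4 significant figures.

0.8112 × 0.8212 = 0.66616
2.809/0.2593 = 10.833
4.591/6.287 = 0.73024
R_total = 0.74 + 0.66616 + 10.833 + 3.491 + 0.73024 + 0.1067 + 0.14 = 16.707 ft²·°F·h/BTU
Q = A·ΔT/R = 1650 × 63.85 / 16.707 = 6305.8 BTU/h

6306 BTU/h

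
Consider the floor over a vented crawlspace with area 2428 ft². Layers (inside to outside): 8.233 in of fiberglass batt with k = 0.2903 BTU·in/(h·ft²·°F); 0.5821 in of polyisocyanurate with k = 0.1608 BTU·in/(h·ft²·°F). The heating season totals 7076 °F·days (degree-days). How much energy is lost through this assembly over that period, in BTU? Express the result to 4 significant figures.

12890000 BTU

8.233/0.2903 = 28.36
0.5821/0.1608 = 3.62
R_total = 28.36 + 3.62 = 31.98 ft²·°F·h/BTU
E = A × HDD × 24 / R = 2428 × 7076 × 24 / 31.98 = 12893000 BTU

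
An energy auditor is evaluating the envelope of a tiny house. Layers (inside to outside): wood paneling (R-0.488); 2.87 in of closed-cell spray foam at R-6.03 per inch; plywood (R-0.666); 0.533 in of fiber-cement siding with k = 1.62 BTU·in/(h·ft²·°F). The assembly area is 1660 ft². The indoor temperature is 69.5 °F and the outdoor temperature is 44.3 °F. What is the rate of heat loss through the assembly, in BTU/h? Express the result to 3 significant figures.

2230 BTU/h

2.87 × 6.03 = 17.31
0.533/1.62 = 0.329
R_total = 0.488 + 17.31 + 0.666 + 0.329 = 18.79 ft²·°F·h/BTU
Q = A·ΔT/R = 1660 × (69.5 − 44.3) / 18.79 = 2226 BTU/h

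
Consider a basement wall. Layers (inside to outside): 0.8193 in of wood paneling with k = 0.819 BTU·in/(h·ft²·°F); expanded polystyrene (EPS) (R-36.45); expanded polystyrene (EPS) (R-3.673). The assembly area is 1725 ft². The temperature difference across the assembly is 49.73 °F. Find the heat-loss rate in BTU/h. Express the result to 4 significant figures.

2086 BTU/h

0.8193/0.819 = 1.0004
R_total = 1.0004 + 36.45 + 3.673 = 41.123 ft²·°F·h/BTU
Q = A·ΔT/R = 1725 × 49.73 / 41.123 = 2086 BTU/h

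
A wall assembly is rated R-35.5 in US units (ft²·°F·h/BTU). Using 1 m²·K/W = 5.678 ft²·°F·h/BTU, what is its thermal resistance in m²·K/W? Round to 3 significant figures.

R_SI = 35.5/5.678 = 6.252

6.25 m²·K/W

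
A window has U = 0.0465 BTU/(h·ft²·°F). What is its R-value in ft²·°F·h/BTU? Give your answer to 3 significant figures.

21.5 ft²·°F·h/BTU

R = 1/U = 1/0.0465 = 21.51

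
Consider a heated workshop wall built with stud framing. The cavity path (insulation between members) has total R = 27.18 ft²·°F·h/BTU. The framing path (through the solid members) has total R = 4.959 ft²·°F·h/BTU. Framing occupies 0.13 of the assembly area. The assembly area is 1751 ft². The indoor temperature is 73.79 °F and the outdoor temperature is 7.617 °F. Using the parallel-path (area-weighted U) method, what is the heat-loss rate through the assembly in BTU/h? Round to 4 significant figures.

6746 BTU/h

U_eff = 0.87/27.18 + 0.13/4.959 = 0.032009 + 0.026215 = 0.058224
R_eff = 1/U_eff = 17.175 ft²·°F·h/BTU
Q = 1751 × (73.79 − 7.617) / 17.175 = 6746.3 BTU/h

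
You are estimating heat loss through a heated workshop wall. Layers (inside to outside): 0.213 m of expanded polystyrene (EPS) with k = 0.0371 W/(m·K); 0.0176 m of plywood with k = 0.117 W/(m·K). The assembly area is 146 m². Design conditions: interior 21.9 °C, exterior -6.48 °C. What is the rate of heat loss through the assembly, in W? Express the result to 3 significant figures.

703 W

0.213/0.0371 = 5.741
0.0176/0.117 = 0.1504
R_total = 5.741 + 0.1504 = 5.892 m²·K/W
Q = A·ΔT/R = 146 × (21.9 − (-6.48)) / 5.892 = 703.3 W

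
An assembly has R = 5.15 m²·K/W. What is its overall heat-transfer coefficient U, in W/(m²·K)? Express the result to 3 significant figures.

U = 1/R = 1/5.15 = 0.1942

0.194 W/(m²·K)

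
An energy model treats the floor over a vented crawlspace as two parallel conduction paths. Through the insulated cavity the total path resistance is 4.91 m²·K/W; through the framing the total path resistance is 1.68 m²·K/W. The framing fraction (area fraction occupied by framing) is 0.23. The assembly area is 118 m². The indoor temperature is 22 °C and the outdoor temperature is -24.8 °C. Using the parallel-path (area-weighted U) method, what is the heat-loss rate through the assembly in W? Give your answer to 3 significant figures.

1620 W

U_eff = 0.77/4.91 + 0.23/1.68 = 0.1568 + 0.1369 = 0.2937
R_eff = 1/U_eff = 3.405 m²·K/W
Q = 118 × (22 − (-24.8)) / 3.405 = 1622 W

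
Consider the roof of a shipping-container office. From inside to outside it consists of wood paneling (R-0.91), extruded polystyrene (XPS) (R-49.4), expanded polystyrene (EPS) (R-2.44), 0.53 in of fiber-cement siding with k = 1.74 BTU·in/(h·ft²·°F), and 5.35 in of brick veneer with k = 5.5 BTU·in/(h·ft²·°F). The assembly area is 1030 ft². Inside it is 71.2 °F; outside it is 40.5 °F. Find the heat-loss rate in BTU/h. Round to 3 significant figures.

0.53/1.74 = 0.3046
5.35/5.5 = 0.9727
R_total = 0.91 + 49.4 + 2.44 + 0.3046 + 0.9727 = 54.03 ft²·°F·h/BTU
Q = A·ΔT/R = 1030 × (71.2 − 40.5) / 54.03 = 585.3 BTU/h

585 BTU/h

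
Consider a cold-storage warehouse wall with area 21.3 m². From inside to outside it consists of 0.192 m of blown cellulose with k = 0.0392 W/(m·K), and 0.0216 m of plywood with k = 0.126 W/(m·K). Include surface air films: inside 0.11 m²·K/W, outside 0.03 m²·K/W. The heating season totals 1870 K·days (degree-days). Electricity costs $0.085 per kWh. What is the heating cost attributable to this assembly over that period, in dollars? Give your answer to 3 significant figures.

15.6 dollars

0.192/0.0392 = 4.898
0.0216/0.126 = 0.1714
R_total = 0.11 + 4.898 + 0.1714 + 0.03 = 5.209 m²·K/W
E = A × HDD × 24 / R / 1000 = 21.3 × 1870 × 24 / 5.209 / 1000 = 183.5 kWh
Cost = 183.5 × 0.085 = $15.6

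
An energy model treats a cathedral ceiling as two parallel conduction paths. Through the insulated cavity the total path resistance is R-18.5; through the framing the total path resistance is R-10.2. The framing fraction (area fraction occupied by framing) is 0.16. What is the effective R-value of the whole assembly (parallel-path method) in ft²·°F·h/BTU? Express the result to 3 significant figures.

U_eff = 0.84/18.5 + 0.16/10.2 = 0.04541 + 0.01569 = 0.06109
R_eff = 1/U_eff = 16.37 ft²·°F·h/BTU

16.4 ft²·°F·h/BTU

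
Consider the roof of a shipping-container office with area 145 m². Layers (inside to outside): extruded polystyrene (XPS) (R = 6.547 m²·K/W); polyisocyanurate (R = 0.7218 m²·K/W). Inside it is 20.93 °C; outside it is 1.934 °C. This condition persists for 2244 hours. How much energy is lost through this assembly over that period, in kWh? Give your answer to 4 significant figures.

R_total = 6.547 + 0.7218 = 7.2688 m²·K/W
Q = 145 × (20.93 − 1.934) / 7.2688 = 378.94 W
E = 378.94 W × 2244 h / 1000 = 850.34 kWh

850.3 kWh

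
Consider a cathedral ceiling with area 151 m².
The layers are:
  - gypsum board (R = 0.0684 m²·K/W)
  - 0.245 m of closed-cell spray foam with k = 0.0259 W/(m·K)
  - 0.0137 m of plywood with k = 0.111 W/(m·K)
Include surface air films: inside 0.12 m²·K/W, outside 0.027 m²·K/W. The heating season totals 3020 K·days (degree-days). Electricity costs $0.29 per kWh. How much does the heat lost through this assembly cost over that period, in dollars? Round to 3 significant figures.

324 dollars

0.245/0.0259 = 9.459
0.0137/0.111 = 0.1234
R_total = 0.12 + 0.0684 + 9.459 + 0.1234 + 0.027 = 9.798 m²·K/W
E = A × HDD × 24 / R / 1000 = 151 × 3020 × 24 / 9.798 / 1000 = 1117 kWh
Cost = 1117 × 0.29 = $323.9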